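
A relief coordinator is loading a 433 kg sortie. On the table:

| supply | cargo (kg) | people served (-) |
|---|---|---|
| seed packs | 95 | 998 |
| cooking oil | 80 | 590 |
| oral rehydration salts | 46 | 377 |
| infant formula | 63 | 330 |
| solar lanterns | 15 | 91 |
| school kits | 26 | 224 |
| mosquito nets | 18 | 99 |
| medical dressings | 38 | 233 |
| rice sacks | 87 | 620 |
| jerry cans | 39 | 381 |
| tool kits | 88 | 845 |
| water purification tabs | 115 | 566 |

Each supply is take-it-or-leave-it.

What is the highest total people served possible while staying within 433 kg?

3757

The ratio heuristic lands on seed packs + cooking oil + oral rehydration salts + solar lanterns + school kits + medical dressings + jerry cans + tool kits (3739) but leaves 6 kg idle.
Using the slack differently, seed packs + cooking oil + school kits + mosquito nets + rice sacks + jerry cans + tool kits comes to 3757 at 433 kg.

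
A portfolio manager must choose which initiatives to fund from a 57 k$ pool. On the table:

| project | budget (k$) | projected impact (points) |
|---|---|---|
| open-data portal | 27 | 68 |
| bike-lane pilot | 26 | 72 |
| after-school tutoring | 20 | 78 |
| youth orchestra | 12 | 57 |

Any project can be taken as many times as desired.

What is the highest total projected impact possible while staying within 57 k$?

249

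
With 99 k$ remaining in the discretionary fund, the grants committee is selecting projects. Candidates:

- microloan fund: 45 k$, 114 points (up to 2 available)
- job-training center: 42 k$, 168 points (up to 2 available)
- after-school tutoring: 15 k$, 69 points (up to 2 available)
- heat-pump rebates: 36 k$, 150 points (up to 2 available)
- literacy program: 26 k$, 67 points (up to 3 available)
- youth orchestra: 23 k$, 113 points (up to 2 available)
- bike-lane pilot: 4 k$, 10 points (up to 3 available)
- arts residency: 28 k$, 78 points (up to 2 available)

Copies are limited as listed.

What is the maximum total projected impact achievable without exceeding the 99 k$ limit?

By projected impact per k$: youth orchestra 4.91, after-school tutoring 4.60, heat-pump rebates 4.17, job-training center 4.00 lead.
Greedy by ratio would take 2×after-school tutoring + 2×youth orchestra + 3×bike-lane pilot: 88 k$ used, total 394.
The 27 k$ tied up in after-school tutoring and 3×bike-lane pilot is better spent on heat-pump rebates — total rises to 445 (97 k$).
Nothing else within 99 k$ beats 445.

445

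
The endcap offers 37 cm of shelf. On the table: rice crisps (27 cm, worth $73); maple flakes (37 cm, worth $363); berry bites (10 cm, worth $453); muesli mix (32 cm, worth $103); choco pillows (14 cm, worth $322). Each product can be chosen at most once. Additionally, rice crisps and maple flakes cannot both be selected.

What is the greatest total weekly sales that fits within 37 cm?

775

Best packing: berry bites + choco pillows — 24 cm, 775 total.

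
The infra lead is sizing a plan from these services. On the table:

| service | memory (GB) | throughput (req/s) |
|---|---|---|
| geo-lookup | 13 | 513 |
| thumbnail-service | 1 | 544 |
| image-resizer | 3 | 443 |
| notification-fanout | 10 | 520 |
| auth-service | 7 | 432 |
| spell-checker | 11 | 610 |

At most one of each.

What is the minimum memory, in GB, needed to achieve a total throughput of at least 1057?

11

Need the lightest bundle worth ≥ 1057.
thumbnail-service + notification-fanout: 1064 throughput at 11 GB.
Below 11 GB the best achievable stays under 1057.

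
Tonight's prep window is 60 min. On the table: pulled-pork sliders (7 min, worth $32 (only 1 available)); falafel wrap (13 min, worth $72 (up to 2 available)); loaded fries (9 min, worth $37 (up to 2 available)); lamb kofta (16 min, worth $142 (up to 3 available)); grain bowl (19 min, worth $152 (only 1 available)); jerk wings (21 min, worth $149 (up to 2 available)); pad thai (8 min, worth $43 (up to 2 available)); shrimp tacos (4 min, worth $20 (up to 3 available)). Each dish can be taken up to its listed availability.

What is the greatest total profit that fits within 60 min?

By profit per min: lamb kofta 8.88, grain bowl 8.00, jerk wings 7.10 lead.
The ratio ordering already packs tightly: 3×lamb kofta + pad thai + shrimp tacos, 60 min, 489.
Nothing else within 60 min beats 489.

489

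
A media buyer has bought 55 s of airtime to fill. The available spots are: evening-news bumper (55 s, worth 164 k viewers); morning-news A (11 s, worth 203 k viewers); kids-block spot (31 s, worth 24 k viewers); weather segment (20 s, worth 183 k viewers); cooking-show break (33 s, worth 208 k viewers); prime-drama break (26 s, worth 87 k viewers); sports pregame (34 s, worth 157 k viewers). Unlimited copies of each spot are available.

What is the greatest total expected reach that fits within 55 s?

1015

Density check — morning-news A 18.45, weather segment 9.15, cooking-show break 6.30 are the best per s.
5×morning-news A uses 55 of the 55 s and totals 1015.
That's the maximum — no swap from here does better than 1015.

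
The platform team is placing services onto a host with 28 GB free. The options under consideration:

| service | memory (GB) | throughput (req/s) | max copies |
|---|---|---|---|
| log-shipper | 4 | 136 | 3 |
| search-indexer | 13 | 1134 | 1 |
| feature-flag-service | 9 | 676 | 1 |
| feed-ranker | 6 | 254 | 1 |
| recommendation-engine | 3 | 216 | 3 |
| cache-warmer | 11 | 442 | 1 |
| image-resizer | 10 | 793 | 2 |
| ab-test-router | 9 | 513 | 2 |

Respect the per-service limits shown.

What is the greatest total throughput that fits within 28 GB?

2242

By throughput per GB: search-indexer 87.23, image-resizer 79.30, feature-flag-service 75.11, recommendation-engine 72.00 lead.
Greedy by ratio would take search-indexer + recommendation-engine + image-resizer: 26 GB used, total 2143.
Replace image-resizer with feature-flag-service + recommendation-engine: the trade gains 99 net, giving 2242 at 28 GB.
No other feasible combination exceeds 2242.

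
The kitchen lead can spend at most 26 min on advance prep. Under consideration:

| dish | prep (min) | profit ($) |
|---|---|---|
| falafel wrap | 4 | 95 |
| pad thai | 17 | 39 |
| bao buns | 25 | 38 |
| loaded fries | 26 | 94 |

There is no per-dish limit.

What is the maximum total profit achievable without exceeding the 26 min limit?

570

The ratio ordering already packs tightly: 6×falafel wrap, 24 min, 570.
The spare 2 min is too small for any remaining dish, and no exchange beats 570.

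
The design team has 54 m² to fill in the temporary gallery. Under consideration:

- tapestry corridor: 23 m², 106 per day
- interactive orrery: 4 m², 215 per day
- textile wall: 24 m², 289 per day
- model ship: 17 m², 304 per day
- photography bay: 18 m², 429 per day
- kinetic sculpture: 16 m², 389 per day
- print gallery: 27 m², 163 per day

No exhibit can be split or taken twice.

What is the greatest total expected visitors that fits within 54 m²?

1122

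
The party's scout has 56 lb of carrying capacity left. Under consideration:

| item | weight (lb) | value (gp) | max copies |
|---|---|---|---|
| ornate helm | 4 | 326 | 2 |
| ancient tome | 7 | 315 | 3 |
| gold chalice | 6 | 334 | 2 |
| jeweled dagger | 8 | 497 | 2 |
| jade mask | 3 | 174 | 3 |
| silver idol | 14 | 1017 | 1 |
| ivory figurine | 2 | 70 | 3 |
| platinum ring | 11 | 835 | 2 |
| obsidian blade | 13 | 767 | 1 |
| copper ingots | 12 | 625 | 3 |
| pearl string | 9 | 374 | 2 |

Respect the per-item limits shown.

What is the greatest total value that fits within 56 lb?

4021

The ratio heuristic lands on 2×ornate helm + jeweled dagger + jade mask + silver idol + 2×platinum ring (4010) but leaves 1 lb idle.
Replace jeweled dagger with gold chalice + jade mask: the trade gains 11 net, giving 4021 at 56 lb.
Nothing else within 56 lb beats 4021.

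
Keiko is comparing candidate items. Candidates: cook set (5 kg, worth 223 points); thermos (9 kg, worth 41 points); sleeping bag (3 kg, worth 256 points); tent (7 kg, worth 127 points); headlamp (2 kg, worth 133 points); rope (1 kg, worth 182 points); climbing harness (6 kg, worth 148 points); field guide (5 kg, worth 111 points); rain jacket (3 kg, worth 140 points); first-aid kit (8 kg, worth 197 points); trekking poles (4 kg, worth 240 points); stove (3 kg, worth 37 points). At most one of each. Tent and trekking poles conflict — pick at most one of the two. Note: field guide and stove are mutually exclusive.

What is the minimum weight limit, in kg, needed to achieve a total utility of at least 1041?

16

Look for the lowest-weight combination reaching 1041.
Taking cook set + sleeping bag + rope + rain jacket + trekking poles gives 1041 (≥ 1041) for 16 kg.
Any bundle with less than 16 kg falls short of 1041.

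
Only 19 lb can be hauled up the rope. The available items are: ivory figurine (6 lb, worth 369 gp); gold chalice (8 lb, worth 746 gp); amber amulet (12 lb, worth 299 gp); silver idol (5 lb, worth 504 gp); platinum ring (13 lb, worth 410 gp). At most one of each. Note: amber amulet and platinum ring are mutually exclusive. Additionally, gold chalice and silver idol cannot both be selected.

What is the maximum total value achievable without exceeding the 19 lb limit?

1115

Ranking by ratio (value/lb): silver idol 100.80, gold chalice 93.25, ivory figurine 61.50.
Ivory figurine + gold chalice uses 14 of the 19 lb and totals 1115.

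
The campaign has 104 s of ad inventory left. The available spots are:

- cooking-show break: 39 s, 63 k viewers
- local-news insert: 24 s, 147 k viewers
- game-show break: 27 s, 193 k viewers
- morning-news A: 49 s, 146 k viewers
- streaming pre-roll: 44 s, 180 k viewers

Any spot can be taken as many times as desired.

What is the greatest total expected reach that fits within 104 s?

Ranking by ratio (expected reach/s): game-show break 7.15, local-news insert 6.12, streaming pre-roll 4.09, morning-news A 2.98.
The ratio heuristic lands on 3×game-show break (579) but leaves 23 s idle.
The 27 s tied up in game-show break is better spent on 2×local-news insert — total rises to 680 (102 s).
Nothing else within 104 s beats 680.

680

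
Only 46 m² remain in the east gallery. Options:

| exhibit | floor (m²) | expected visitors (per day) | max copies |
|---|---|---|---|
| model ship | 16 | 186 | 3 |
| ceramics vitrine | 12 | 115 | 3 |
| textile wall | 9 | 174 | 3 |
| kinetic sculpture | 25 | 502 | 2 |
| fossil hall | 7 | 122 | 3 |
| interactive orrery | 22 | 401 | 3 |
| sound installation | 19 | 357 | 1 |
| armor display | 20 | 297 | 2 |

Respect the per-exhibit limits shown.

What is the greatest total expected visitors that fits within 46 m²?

Filling by ratio: 2×textile wall + kinetic sculpture for 850, with 3 m² left unused.
Dropping kinetic sculpture frees 25 m²; slotting in textile wall + sound installation (28 m²) lifts the total to 879 at 46 m².
No other feasible combination exceeds 879.

879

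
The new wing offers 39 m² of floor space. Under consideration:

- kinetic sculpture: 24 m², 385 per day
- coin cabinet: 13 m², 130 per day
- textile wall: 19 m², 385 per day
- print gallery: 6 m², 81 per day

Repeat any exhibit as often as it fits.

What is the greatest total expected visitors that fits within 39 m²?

770

2×textile wall uses 38 of the 39 m² and totals 770.
No other feasible combination exceeds 770.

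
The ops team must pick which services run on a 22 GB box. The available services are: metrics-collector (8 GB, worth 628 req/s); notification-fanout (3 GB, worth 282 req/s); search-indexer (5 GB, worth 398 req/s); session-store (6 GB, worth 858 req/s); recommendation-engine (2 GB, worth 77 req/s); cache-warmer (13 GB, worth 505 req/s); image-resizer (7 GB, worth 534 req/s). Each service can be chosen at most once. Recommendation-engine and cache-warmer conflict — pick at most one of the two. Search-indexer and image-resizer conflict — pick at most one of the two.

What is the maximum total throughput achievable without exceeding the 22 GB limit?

Metrics-collector + notification-fanout + search-indexer + session-store uses 22 of the 22 GB and totals 2166.

2166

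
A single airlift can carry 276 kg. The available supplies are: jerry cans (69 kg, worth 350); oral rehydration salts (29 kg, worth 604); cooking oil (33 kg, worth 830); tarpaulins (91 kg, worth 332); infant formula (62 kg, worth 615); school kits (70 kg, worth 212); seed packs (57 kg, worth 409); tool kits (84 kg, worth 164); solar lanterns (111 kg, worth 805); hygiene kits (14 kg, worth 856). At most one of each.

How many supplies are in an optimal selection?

Best achievable people served is 3710.
For example oral rehydration salts + cooking oil + infant formula + solar lanterns + hygiene kits achieves it, using 249 kg.
Any selection reaching 3710 contains exactly 5 supplies.

5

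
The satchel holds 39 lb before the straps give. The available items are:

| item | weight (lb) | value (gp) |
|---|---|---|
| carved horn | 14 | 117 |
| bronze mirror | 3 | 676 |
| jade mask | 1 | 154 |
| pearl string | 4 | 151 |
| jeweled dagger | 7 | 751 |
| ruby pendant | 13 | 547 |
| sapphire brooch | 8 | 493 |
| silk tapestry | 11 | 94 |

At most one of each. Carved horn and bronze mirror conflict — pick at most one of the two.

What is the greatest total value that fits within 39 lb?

2772

By value per lb: bronze mirror 225.33, jade mask 154.00, jeweled dagger 107.29, sapphire brooch 61.62 lead.
The ratio ordering already packs tightly: bronze mirror + jade mask + pearl string + jeweled dagger + ruby pendant + sapphire brooch, 36 lb, 2772.
Next best is bronze mirror + jade mask + jeweled dagger + ruby pendant + sapphire brooch at 2621 (32 lb) — short by 151.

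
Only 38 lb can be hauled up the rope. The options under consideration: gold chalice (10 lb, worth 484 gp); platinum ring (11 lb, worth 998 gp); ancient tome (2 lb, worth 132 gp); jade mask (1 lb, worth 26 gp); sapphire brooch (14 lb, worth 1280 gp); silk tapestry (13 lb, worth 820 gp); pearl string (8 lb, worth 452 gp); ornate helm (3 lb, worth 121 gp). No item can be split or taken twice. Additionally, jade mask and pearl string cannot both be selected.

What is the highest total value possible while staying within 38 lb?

3098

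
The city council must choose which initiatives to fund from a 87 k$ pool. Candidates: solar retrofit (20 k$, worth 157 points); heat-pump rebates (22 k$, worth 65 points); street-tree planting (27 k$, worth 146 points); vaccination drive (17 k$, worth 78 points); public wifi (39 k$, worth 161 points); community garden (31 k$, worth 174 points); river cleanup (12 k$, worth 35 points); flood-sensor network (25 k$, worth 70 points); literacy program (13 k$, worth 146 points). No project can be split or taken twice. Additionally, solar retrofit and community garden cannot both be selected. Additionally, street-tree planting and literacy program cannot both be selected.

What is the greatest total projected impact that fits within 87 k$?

499

Taking solar retrofit + public wifi + river cleanup + literacy program: 84 k$ used, 499 in projected impact.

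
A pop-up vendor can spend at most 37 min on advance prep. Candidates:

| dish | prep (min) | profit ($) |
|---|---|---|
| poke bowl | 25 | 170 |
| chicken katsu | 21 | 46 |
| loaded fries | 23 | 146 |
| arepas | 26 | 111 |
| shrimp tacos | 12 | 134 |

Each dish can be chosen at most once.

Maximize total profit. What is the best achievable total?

304

Density check — shrimp tacos 11.17, poke bowl 6.80, loaded fries 6.35, arepas 4.27 are the best per min.
Best packing: poke bowl + shrimp tacos — 37 min, 304 total.
Runner-up loaded fries + shrimp tacos tops out at 280.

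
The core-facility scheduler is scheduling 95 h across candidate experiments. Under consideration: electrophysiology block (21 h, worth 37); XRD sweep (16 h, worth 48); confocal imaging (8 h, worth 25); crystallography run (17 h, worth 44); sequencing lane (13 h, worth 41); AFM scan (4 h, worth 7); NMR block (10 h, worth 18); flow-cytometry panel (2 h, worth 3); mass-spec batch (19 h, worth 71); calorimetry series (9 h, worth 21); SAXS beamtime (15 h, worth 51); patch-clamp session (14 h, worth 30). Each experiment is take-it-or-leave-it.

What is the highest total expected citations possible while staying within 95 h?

290

XRD sweep + confocal imaging + crystallography run + sequencing lane + AFM scan + flow-cytometry panel + mass-spec batch + SAXS beamtime uses 94 of the 95 h and totals 290.
That's the maximum — no swap from here does better than 290.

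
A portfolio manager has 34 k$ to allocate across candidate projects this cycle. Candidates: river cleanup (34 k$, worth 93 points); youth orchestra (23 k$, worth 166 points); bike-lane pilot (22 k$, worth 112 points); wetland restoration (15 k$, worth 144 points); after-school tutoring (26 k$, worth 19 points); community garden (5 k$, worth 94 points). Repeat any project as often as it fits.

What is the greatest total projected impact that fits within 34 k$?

564

Ranking by ratio (projected impact/k$): community garden 18.80, wetland restoration 9.60, youth orchestra 7.22.
Taking 6×community garden: 30 k$ used, 564 in projected impact.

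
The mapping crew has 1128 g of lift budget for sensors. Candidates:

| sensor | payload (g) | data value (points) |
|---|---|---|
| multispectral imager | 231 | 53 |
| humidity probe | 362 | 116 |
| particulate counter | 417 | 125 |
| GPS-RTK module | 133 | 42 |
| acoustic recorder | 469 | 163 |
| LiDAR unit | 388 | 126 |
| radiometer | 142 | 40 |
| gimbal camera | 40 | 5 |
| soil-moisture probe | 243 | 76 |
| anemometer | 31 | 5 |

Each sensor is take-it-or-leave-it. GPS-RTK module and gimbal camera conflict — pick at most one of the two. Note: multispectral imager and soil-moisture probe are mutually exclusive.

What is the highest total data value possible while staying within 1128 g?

365

Acoustic recorder + LiDAR unit + soil-moisture probe uses 1100 of the 1128 g and totals 365.
Runner-up humidity probe + GPS-RTK module + acoustic recorder + radiometer tops out at 361.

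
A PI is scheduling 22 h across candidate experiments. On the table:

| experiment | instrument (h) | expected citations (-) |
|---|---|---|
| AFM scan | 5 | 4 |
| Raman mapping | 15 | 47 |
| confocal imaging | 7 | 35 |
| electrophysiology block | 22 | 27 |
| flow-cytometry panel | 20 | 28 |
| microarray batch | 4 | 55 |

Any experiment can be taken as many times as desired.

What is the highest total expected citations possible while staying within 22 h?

275

Taking 5×microarray batch: 20 h used, 275 in expected citations.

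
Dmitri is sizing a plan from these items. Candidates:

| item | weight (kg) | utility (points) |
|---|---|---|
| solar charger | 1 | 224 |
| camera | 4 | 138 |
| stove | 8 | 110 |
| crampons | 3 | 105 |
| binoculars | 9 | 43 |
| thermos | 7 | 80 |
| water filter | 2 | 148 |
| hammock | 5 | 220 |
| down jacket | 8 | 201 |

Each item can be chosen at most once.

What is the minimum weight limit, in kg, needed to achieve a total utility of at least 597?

10

Minimise kg subject to total utility ≥ 597.
Taking solar charger + camera + crampons + water filter gives 615 (≥ 597) for 10 kg.
No combination under 10 kg hits 597.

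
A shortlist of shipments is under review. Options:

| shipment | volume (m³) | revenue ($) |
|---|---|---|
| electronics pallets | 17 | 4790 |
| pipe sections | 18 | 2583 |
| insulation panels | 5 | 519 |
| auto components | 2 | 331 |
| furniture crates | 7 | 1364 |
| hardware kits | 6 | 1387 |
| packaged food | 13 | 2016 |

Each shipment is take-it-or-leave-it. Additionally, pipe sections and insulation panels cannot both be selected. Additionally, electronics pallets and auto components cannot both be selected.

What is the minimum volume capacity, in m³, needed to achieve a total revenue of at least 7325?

30

Need the lightest bundle worth ≥ 7325.
electronics pallets + furniture crates + hardware kits reaches 7541 using 30 m³.
No combination under 30 m³ hits 7325.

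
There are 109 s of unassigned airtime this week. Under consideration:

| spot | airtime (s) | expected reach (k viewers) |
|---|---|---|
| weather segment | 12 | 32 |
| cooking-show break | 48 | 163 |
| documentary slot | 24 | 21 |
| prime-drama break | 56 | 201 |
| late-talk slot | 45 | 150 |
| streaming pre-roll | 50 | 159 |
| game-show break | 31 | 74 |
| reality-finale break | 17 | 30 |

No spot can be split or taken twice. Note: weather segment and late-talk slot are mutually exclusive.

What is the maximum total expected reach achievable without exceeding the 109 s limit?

Ranking by ratio (expected reach/s): prime-drama break 3.59, cooking-show break 3.40, late-talk slot 3.33, streaming pre-roll 3.18.
Taking cooking-show break + prime-drama break: 104 s used, 364 in expected reach.
The spare 5 s is too small for any remaining spot, and no feasible exchange beats 364.

364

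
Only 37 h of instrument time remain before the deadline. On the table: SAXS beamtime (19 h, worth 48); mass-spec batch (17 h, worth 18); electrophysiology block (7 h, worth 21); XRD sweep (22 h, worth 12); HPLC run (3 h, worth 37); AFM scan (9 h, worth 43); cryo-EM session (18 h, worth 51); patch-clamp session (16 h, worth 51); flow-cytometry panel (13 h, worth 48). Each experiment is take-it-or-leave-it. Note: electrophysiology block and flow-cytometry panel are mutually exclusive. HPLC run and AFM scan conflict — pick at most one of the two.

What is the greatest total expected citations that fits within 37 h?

139

Taking HPLC run + cryo-EM session + patch-clamp session: 37 h used, 139 in expected citations.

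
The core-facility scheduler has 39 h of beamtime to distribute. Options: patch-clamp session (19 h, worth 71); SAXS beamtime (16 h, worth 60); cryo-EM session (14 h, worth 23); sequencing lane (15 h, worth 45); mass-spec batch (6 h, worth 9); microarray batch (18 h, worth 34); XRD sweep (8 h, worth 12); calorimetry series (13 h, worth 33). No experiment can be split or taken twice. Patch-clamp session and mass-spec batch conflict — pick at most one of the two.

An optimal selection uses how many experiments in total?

2

Best achievable expected citations is 131.
For example patch-clamp session + SAXS beamtime achieves it, using 35 h.
All optima have 2 experiments.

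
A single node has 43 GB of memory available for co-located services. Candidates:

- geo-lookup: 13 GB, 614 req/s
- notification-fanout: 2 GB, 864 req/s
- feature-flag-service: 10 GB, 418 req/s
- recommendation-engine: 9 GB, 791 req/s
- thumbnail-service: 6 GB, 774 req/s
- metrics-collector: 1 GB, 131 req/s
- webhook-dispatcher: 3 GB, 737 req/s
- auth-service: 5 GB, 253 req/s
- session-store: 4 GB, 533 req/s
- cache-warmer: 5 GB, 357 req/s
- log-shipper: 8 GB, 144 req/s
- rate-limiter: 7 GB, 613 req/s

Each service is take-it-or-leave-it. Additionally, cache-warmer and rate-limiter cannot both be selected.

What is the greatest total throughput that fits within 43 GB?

Best packing: notification-fanout + feature-flag-service + recommendation-engine + thumbnail-service + metrics-collector + webhook-dispatcher + session-store + rate-limiter — 42 GB, 4861 total.

4861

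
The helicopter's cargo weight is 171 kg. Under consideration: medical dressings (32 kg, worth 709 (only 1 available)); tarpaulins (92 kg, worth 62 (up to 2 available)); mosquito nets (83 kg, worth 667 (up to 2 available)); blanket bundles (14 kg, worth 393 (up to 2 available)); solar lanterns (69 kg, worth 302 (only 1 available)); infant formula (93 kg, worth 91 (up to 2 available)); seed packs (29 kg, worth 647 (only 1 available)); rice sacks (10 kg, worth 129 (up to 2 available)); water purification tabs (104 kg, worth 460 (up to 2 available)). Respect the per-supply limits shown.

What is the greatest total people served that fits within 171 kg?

2573

A density-first pass picks medical dressings + 2×blanket bundles + seed packs + 2×rice sacks — 2400 at 109 kg.
The 10 kg tied up in rice sacks is better spent on solar lanterns — total rises to 2573 (168 kg).
Nothing else within 171 kg beats 2573.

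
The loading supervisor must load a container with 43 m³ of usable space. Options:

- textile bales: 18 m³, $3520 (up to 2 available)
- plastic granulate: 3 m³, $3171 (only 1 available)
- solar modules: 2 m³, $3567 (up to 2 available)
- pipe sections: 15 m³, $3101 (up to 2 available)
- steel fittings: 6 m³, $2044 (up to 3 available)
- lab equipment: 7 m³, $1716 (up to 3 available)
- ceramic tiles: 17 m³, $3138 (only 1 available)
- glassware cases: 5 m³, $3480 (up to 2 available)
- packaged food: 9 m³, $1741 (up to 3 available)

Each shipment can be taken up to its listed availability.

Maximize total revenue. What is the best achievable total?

The ratio ordering already packs tightly: plastic granulate + 2×solar modules + 3×steel fittings + lab equipment + 2×glassware cases, 42 m³, 25113.
Nothing else within 43 m³ beats 25113.

25113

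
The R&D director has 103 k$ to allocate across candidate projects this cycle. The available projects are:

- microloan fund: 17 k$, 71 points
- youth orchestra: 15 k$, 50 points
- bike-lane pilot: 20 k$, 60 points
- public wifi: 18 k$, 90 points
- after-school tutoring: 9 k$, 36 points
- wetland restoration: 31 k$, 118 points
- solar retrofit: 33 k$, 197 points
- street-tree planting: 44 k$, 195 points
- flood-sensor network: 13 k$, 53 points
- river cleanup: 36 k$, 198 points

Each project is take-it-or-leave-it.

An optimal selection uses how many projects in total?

Optimal total is 538.
For example public wifi + solar retrofit + flood-sensor network + river cleanup achieves it, using 100 k$.
Any selection reaching 538 contains exactly 4 projects.

4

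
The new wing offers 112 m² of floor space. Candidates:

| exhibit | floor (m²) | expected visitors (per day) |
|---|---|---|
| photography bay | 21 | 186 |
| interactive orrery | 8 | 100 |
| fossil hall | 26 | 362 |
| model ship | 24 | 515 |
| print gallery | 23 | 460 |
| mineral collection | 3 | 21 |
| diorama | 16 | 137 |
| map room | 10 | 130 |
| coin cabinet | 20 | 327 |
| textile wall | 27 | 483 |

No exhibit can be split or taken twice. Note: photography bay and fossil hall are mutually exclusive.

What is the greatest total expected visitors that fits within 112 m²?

Density check — model ship 21.46, print gallery 20.00, textile wall 17.89 are the best per m².
Taking interactive orrery + model ship + print gallery + map room + coin cabinet + textile wall: 112 m² used, 2015 in expected visitors.
Nothing else feasible within 112 m² beats 2015.

2015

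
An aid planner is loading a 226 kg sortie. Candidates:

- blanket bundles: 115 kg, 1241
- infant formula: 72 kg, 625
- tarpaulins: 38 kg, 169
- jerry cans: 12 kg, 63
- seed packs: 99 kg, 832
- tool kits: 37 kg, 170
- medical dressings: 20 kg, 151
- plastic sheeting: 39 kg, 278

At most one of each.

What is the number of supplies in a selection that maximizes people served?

3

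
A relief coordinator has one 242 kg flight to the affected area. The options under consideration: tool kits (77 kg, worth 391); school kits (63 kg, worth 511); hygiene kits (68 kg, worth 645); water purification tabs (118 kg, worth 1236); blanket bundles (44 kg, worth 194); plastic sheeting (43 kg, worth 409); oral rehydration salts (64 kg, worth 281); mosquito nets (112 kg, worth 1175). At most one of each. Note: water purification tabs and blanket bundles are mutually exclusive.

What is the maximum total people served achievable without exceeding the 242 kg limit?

2411

The ratio ordering already packs tightly: water purification tabs + mosquito nets, 230 kg, 2411.
An exhaustive check of the 256 subsets confirms 2411.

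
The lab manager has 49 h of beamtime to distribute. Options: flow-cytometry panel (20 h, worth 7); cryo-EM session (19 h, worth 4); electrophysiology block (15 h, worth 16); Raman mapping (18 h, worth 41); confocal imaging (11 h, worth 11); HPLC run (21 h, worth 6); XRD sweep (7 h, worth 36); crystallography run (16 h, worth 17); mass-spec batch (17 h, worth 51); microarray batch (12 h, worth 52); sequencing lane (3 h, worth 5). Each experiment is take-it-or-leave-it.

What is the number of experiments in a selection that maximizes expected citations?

4

The maximum expected citations within 49 h is 150.
One optimal bundle: confocal imaging + XRD sweep + mass-spec batch + microarray batch (47 h).
Any selection reaching 150 contains exactly 4 experiments.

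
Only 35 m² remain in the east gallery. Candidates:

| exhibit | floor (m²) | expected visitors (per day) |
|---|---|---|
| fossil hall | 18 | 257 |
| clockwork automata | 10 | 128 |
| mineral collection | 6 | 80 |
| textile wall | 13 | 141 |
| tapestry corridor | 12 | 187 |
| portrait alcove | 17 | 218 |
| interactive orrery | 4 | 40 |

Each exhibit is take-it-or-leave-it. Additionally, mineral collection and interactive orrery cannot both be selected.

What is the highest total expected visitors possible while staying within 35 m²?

485

Taking the top-ratio exhibits first gives fossil hall + tapestry corridor + interactive orrery for 484 (34 m²).
Dropping fossil hall and interactive orrery frees 22 m²; slotting in mineral collection + portrait alcove (23 m²) lifts the total to 485 at 35 m².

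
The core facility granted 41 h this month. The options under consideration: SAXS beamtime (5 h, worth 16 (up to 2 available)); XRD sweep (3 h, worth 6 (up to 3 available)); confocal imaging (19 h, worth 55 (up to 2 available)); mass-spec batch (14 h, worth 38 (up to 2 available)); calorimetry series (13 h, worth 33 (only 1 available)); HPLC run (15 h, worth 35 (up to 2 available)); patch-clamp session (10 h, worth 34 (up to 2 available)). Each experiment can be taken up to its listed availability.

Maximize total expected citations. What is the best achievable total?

123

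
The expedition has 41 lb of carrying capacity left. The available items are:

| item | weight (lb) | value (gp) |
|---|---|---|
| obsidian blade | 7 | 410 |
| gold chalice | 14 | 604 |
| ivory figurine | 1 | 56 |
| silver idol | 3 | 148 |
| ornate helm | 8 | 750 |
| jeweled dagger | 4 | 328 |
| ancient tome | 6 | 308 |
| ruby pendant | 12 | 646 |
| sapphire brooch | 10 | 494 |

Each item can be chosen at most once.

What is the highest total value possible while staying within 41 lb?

2646

Density check — ornate helm 93.75, jeweled dagger 82.00, obsidian blade 58.57 are the best per lb.
Obsidian blade + ivory figurine + silver idol + ornate helm + jeweled dagger + ancient tome + ruby pendant uses 41 of the 41 lb and totals 2646.
Next best is obsidian blade + ornate helm + jeweled dagger + ruby pendant + sapphire brooch at 2628 (41 lb) — short by 18.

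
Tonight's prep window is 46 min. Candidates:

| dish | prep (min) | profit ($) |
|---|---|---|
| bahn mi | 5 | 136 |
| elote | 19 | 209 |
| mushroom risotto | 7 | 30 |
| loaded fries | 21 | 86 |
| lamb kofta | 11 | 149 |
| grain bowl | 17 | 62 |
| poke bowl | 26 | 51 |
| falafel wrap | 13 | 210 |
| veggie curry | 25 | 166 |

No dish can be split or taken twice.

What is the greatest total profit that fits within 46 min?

585

Greedy by ratio would take bahn mi + mushroom risotto + lamb kofta + falafel wrap: 36 min used, total 525.
Replace lamb kofta with elote: the trade gains 60 net, giving 585 at 44 min.
Runner-up elote + lamb kofta + falafel wrap tops out at 568.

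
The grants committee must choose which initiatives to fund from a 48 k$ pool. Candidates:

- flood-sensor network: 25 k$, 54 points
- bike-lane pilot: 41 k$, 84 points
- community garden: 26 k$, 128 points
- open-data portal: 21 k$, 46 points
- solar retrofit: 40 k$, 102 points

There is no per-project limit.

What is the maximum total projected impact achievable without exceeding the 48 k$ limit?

174

Community garden + open-data portal uses 47 of the 48 k$ and totals 174.
That's the maximum — no swap from here does better than 174.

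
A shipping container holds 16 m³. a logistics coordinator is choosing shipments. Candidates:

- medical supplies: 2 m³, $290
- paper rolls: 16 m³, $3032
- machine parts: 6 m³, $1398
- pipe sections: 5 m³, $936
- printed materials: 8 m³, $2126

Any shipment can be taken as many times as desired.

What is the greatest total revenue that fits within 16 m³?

Density check — printed materials 265.75, machine parts 233.00, paper rolls 189.50 are the best per m³.
Best packing: 2×printed materials — 16 m³, 4252 total.
Every other selection either busts 16 m³ or fails to beat 4252.

4252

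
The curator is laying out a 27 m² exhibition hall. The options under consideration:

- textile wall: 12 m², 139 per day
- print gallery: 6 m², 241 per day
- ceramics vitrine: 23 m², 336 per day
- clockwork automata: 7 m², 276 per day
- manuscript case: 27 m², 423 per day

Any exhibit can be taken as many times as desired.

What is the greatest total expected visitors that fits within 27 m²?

The ratio heuristic lands on 4×print gallery (964) but leaves 3 m² idle.
Dropping 3×print gallery frees 18 m²; slotting in 3×clockwork automata (21 m²) lifts the total to 1069 at 27 m².
No other feasible combination exceeds 1069.

1069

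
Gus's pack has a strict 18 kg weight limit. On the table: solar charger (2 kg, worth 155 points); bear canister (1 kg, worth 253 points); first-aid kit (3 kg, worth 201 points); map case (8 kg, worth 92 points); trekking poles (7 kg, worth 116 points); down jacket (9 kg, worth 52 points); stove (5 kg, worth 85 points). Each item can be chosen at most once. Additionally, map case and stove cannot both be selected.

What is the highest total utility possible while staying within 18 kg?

810

Best packing: solar charger + bear canister + first-aid kit + trekking poles + stove — 18 kg, 810 total.
Runner-up solar charger + bear canister + first-aid kit + trekking poles tops out at 725.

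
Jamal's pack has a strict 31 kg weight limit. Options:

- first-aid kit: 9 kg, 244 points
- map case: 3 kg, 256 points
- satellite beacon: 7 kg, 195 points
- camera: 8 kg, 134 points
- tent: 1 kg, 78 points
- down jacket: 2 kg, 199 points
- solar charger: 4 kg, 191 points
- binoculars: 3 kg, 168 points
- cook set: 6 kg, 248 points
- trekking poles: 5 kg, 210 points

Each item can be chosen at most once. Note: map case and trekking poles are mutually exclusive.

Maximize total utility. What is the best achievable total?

Best packing: first-aid kit + map case + satellite beacon + tent + down jacket + binoculars + cook set — 31 kg, 1388 total.
The closest alternative, first-aid kit + map case + tent + down jacket + solar charger + binoculars + cook set, reaches only 1384.

1388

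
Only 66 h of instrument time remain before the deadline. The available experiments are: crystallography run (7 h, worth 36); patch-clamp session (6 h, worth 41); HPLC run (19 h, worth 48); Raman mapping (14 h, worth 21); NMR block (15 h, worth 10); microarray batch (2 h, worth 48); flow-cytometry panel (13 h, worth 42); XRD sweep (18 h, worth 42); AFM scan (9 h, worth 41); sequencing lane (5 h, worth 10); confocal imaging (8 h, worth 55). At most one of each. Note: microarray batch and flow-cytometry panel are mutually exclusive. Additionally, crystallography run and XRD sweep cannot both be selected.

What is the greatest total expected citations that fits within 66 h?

290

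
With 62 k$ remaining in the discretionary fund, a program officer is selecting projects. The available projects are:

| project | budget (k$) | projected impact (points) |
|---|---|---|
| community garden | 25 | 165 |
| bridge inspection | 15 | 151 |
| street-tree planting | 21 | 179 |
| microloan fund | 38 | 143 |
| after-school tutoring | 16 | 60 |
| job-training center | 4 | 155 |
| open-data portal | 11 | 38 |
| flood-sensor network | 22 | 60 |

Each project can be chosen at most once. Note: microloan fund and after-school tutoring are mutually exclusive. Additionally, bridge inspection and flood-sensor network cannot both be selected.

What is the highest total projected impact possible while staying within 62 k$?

The ratio ordering already packs tightly: bridge inspection + street-tree planting + after-school tutoring + job-training center, 56 k$, 545.

545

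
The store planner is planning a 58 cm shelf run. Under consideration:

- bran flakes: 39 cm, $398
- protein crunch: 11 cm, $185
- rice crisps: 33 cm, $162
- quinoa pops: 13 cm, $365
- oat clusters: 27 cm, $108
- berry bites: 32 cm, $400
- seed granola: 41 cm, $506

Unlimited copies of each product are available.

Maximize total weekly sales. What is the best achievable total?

Taking 4×quinoa pops: 52 cm used, 1460 in weekly sales.
The spare 6 cm is too small for any remaining product, and no exchange beats 1460.

1460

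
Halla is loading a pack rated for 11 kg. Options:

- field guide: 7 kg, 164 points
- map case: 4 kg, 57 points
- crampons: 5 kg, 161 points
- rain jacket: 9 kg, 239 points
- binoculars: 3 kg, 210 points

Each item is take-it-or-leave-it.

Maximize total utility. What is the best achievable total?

374

A density-first pass picks crampons + binoculars — 371 at 8 kg.
The 5 kg tied up in crampons is better spent on field guide — total rises to 374 (10 kg).
No other feasible combination exceeds 374.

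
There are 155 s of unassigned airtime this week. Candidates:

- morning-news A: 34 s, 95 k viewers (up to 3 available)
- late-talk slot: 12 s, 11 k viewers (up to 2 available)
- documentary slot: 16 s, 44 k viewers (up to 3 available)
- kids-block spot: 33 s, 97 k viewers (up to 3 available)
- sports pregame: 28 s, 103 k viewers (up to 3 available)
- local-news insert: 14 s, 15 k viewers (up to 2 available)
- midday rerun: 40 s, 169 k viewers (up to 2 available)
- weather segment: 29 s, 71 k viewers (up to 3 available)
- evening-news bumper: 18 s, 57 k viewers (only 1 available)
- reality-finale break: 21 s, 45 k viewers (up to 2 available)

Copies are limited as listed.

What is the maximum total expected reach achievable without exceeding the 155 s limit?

601

Taking 2×sports pregame + 2×midday rerun + evening-news bumper: 154 s used, 601 in expected reach.
No other feasible combination exceeds 601.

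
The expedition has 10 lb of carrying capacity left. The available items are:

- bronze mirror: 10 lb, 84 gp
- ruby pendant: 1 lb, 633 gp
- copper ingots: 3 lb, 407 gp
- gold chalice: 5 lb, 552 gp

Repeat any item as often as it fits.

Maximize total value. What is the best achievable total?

6330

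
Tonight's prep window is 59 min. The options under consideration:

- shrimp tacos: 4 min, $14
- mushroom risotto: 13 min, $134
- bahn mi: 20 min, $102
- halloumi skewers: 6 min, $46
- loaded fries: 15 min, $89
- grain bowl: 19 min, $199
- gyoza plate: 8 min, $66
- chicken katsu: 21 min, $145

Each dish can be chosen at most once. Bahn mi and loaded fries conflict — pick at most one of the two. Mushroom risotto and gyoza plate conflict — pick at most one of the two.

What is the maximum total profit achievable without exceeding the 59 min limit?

524

Mushroom risotto + halloumi skewers + grain bowl + chicken katsu uses 59 of the 59 min and totals 524.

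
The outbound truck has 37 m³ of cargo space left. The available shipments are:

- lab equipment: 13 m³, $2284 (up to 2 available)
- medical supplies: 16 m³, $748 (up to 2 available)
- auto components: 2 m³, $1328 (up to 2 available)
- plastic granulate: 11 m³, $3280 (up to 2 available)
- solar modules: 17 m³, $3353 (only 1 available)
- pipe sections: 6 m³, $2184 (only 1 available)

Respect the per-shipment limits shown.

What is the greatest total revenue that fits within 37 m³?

Taking 2×auto components + 2×plastic granulate + pipe sections: 32 m³ used, 11400 in revenue.
Every other selection either busts 37 m³ or exceeds an availability limit or fails to beat 11400.

11400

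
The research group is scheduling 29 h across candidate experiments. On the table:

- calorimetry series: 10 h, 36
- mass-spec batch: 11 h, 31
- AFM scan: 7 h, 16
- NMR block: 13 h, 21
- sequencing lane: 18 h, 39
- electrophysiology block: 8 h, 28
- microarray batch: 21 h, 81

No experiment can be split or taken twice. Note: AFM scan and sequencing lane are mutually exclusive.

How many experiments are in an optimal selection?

2

Best achievable expected citations is 109.
For example electrophysiology block + microarray batch achieves it, using 29 h.
All optima have 2 experiments.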